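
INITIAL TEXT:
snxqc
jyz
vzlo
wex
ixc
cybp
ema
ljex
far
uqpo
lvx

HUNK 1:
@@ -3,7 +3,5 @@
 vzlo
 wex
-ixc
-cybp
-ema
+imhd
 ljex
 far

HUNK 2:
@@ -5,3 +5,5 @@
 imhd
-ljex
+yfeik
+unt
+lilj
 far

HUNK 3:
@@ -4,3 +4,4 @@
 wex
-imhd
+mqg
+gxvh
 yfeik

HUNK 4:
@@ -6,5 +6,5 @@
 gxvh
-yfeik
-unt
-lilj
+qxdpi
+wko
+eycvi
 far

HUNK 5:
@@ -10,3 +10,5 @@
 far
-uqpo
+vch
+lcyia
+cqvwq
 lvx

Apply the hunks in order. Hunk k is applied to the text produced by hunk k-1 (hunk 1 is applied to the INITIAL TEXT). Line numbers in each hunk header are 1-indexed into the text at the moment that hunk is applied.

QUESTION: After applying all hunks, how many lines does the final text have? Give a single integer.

Answer: 14

Derivation:
Hunk 1: at line 3 remove [ixc,cybp,ema] add [imhd] -> 9 lines: snxqc jyz vzlo wex imhd ljex far uqpo lvx
Hunk 2: at line 5 remove [ljex] add [yfeik,unt,lilj] -> 11 lines: snxqc jyz vzlo wex imhd yfeik unt lilj far uqpo lvx
Hunk 3: at line 4 remove [imhd] add [mqg,gxvh] -> 12 lines: snxqc jyz vzlo wex mqg gxvh yfeik unt lilj far uqpo lvx
Hunk 4: at line 6 remove [yfeik,unt,lilj] add [qxdpi,wko,eycvi] -> 12 lines: snxqc jyz vzlo wex mqg gxvh qxdpi wko eycvi far uqpo lvx
Hunk 5: at line 10 remove [uqpo] add [vch,lcyia,cqvwq] -> 14 lines: snxqc jyz vzlo wex mqg gxvh qxdpi wko eycvi far vch lcyia cqvwq lvx
Final line count: 14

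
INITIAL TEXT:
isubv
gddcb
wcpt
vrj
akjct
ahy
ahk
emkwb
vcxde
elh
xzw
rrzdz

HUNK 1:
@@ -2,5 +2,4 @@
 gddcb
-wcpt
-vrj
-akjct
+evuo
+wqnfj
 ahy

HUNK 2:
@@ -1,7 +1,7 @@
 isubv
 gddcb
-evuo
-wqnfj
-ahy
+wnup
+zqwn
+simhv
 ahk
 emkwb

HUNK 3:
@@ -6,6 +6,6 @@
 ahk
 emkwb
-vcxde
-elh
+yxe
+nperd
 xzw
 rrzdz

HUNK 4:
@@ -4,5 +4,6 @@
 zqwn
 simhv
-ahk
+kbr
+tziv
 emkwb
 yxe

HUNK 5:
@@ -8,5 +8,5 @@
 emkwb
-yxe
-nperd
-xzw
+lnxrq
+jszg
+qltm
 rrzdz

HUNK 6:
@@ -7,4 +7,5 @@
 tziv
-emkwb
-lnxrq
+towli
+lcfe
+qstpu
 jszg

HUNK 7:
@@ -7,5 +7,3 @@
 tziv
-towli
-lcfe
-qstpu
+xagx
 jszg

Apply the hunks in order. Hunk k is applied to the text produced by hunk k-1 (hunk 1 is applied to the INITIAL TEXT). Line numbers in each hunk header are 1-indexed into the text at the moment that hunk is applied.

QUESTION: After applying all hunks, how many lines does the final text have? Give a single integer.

Hunk 1: at line 2 remove [wcpt,vrj,akjct] add [evuo,wqnfj] -> 11 lines: isubv gddcb evuo wqnfj ahy ahk emkwb vcxde elh xzw rrzdz
Hunk 2: at line 1 remove [evuo,wqnfj,ahy] add [wnup,zqwn,simhv] -> 11 lines: isubv gddcb wnup zqwn simhv ahk emkwb vcxde elh xzw rrzdz
Hunk 3: at line 6 remove [vcxde,elh] add [yxe,nperd] -> 11 lines: isubv gddcb wnup zqwn simhv ahk emkwb yxe nperd xzw rrzdz
Hunk 4: at line 4 remove [ahk] add [kbr,tziv] -> 12 lines: isubv gddcb wnup zqwn simhv kbr tziv emkwb yxe nperd xzw rrzdz
Hunk 5: at line 8 remove [yxe,nperd,xzw] add [lnxrq,jszg,qltm] -> 12 lines: isubv gddcb wnup zqwn simhv kbr tziv emkwb lnxrq jszg qltm rrzdz
Hunk 6: at line 7 remove [emkwb,lnxrq] add [towli,lcfe,qstpu] -> 13 lines: isubv gddcb wnup zqwn simhv kbr tziv towli lcfe qstpu jszg qltm rrzdz
Hunk 7: at line 7 remove [towli,lcfe,qstpu] add [xagx] -> 11 lines: isubv gddcb wnup zqwn simhv kbr tziv xagx jszg qltm rrzdz
Final line count: 11

Answer: 11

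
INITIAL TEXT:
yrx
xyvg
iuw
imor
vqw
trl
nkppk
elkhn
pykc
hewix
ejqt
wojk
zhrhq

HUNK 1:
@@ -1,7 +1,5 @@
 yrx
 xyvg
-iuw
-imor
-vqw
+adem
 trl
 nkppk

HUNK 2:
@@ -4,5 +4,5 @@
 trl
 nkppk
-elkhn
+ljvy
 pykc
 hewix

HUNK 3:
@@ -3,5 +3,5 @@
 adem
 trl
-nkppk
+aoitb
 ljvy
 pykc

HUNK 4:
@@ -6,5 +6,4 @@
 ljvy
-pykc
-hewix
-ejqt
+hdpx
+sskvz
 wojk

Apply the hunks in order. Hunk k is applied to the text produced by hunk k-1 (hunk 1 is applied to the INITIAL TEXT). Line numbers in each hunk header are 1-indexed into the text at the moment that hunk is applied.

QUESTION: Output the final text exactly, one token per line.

Answer: yrx
xyvg
adem
trl
aoitb
ljvy
hdpx
sskvz
wojk
zhrhq

Derivation:
Hunk 1: at line 1 remove [iuw,imor,vqw] add [adem] -> 11 lines: yrx xyvg adem trl nkppk elkhn pykc hewix ejqt wojk zhrhq
Hunk 2: at line 4 remove [elkhn] add [ljvy] -> 11 lines: yrx xyvg adem trl nkppk ljvy pykc hewix ejqt wojk zhrhq
Hunk 3: at line 3 remove [nkppk] add [aoitb] -> 11 lines: yrx xyvg adem trl aoitb ljvy pykc hewix ejqt wojk zhrhq
Hunk 4: at line 6 remove [pykc,hewix,ejqt] add [hdpx,sskvz] -> 10 lines: yrx xyvg adem trl aoitb ljvy hdpx sskvz wojk zhrhq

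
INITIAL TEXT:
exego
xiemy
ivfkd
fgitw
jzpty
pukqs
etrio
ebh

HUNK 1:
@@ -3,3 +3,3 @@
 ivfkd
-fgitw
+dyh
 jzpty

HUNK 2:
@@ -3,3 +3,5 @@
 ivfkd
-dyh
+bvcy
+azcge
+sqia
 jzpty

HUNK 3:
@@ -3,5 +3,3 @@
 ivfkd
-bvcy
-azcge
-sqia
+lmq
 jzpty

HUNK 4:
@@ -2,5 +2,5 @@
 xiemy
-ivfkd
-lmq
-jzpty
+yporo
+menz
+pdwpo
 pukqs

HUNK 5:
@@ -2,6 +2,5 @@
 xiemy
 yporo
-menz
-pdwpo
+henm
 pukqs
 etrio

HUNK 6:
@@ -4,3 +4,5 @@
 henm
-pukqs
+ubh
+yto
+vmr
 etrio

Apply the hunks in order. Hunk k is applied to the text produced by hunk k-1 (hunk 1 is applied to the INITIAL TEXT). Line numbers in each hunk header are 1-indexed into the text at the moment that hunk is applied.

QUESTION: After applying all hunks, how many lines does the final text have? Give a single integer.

Answer: 9

Derivation:
Hunk 1: at line 3 remove [fgitw] add [dyh] -> 8 lines: exego xiemy ivfkd dyh jzpty pukqs etrio ebh
Hunk 2: at line 3 remove [dyh] add [bvcy,azcge,sqia] -> 10 lines: exego xiemy ivfkd bvcy azcge sqia jzpty pukqs etrio ebh
Hunk 3: at line 3 remove [bvcy,azcge,sqia] add [lmq] -> 8 lines: exego xiemy ivfkd lmq jzpty pukqs etrio ebh
Hunk 4: at line 2 remove [ivfkd,lmq,jzpty] add [yporo,menz,pdwpo] -> 8 lines: exego xiemy yporo menz pdwpo pukqs etrio ebh
Hunk 5: at line 2 remove [menz,pdwpo] add [henm] -> 7 lines: exego xiemy yporo henm pukqs etrio ebh
Hunk 6: at line 4 remove [pukqs] add [ubh,yto,vmr] -> 9 lines: exego xiemy yporo henm ubh yto vmr etrio ebh
Final line count: 9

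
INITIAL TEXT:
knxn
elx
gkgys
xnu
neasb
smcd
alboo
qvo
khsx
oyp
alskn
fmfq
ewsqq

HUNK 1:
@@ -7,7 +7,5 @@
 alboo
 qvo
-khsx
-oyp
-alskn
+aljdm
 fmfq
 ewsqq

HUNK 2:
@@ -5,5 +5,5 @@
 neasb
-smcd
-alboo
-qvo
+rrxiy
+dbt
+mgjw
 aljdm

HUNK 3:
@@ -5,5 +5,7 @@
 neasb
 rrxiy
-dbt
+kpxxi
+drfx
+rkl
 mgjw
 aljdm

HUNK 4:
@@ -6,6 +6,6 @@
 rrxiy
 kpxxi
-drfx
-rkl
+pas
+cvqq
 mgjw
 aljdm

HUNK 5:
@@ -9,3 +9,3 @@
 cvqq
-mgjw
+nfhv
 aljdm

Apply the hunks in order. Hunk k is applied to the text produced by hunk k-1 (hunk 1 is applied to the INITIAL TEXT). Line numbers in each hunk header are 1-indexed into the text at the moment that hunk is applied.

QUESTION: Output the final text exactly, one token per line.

Answer: knxn
elx
gkgys
xnu
neasb
rrxiy
kpxxi
pas
cvqq
nfhv
aljdm
fmfq
ewsqq

Derivation:
Hunk 1: at line 7 remove [khsx,oyp,alskn] add [aljdm] -> 11 lines: knxn elx gkgys xnu neasb smcd alboo qvo aljdm fmfq ewsqq
Hunk 2: at line 5 remove [smcd,alboo,qvo] add [rrxiy,dbt,mgjw] -> 11 lines: knxn elx gkgys xnu neasb rrxiy dbt mgjw aljdm fmfq ewsqq
Hunk 3: at line 5 remove [dbt] add [kpxxi,drfx,rkl] -> 13 lines: knxn elx gkgys xnu neasb rrxiy kpxxi drfx rkl mgjw aljdm fmfq ewsqq
Hunk 4: at line 6 remove [drfx,rkl] add [pas,cvqq] -> 13 lines: knxn elx gkgys xnu neasb rrxiy kpxxi pas cvqq mgjw aljdm fmfq ewsqq
Hunk 5: at line 9 remove [mgjw] add [nfhv] -> 13 lines: knxn elx gkgys xnu neasb rrxiy kpxxi pas cvqq nfhv aljdm fmfq ewsqq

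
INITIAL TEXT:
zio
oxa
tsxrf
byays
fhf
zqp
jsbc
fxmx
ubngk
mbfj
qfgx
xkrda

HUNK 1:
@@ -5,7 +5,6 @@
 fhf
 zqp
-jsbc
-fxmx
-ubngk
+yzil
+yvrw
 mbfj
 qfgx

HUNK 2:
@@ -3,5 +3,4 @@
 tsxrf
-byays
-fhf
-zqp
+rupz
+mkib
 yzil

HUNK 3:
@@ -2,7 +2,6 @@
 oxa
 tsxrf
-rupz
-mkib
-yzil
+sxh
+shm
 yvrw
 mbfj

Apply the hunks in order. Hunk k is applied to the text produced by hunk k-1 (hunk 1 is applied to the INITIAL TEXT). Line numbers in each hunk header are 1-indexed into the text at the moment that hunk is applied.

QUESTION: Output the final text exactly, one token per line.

Answer: zio
oxa
tsxrf
sxh
shm
yvrw
mbfj
qfgx
xkrda

Derivation:
Hunk 1: at line 5 remove [jsbc,fxmx,ubngk] add [yzil,yvrw] -> 11 lines: zio oxa tsxrf byays fhf zqp yzil yvrw mbfj qfgx xkrda
Hunk 2: at line 3 remove [byays,fhf,zqp] add [rupz,mkib] -> 10 lines: zio oxa tsxrf rupz mkib yzil yvrw mbfj qfgx xkrda
Hunk 3: at line 2 remove [rupz,mkib,yzil] add [sxh,shm] -> 9 lines: zio oxa tsxrf sxh shm yvrw mbfj qfgx xkrda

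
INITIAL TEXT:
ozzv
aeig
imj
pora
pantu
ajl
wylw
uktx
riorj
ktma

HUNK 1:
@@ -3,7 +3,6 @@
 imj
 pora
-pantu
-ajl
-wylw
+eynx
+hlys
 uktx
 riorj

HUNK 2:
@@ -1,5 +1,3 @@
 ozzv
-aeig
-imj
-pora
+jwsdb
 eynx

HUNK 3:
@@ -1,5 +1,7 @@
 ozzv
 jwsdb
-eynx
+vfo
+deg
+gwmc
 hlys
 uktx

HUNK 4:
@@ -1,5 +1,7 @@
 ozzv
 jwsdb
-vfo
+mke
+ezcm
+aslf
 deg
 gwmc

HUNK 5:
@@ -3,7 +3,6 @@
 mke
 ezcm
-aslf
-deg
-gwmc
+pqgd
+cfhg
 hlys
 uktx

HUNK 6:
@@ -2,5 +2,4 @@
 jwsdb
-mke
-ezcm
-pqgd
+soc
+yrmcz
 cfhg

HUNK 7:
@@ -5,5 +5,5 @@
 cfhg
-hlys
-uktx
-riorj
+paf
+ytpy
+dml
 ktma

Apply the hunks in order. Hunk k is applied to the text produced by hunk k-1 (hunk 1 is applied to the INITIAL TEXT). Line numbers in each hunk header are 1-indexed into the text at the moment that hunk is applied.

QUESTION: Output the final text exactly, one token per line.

Hunk 1: at line 3 remove [pantu,ajl,wylw] add [eynx,hlys] -> 9 lines: ozzv aeig imj pora eynx hlys uktx riorj ktma
Hunk 2: at line 1 remove [aeig,imj,pora] add [jwsdb] -> 7 lines: ozzv jwsdb eynx hlys uktx riorj ktma
Hunk 3: at line 1 remove [eynx] add [vfo,deg,gwmc] -> 9 lines: ozzv jwsdb vfo deg gwmc hlys uktx riorj ktma
Hunk 4: at line 1 remove [vfo] add [mke,ezcm,aslf] -> 11 lines: ozzv jwsdb mke ezcm aslf deg gwmc hlys uktx riorj ktma
Hunk 5: at line 3 remove [aslf,deg,gwmc] add [pqgd,cfhg] -> 10 lines: ozzv jwsdb mke ezcm pqgd cfhg hlys uktx riorj ktma
Hunk 6: at line 2 remove [mke,ezcm,pqgd] add [soc,yrmcz] -> 9 lines: ozzv jwsdb soc yrmcz cfhg hlys uktx riorj ktma
Hunk 7: at line 5 remove [hlys,uktx,riorj] add [paf,ytpy,dml] -> 9 lines: ozzv jwsdb soc yrmcz cfhg paf ytpy dml ktma

Answer: ozzv
jwsdb
soc
yrmcz
cfhg
paf
ytpy
dml
ktma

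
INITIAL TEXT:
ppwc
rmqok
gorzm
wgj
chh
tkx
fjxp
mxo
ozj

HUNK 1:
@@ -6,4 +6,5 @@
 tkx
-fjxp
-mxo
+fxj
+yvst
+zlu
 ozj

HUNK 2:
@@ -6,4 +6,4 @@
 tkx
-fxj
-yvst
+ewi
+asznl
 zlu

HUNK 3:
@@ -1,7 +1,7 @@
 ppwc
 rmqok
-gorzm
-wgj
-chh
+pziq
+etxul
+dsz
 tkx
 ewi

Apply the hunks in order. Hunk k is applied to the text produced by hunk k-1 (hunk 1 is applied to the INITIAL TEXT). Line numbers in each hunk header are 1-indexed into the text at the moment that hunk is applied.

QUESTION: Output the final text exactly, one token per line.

Answer: ppwc
rmqok
pziq
etxul
dsz
tkx
ewi
asznl
zlu
ozj

Derivation:
Hunk 1: at line 6 remove [fjxp,mxo] add [fxj,yvst,zlu] -> 10 lines: ppwc rmqok gorzm wgj chh tkx fxj yvst zlu ozj
Hunk 2: at line 6 remove [fxj,yvst] add [ewi,asznl] -> 10 lines: ppwc rmqok gorzm wgj chh tkx ewi asznl zlu ozj
Hunk 3: at line 1 remove [gorzm,wgj,chh] add [pziq,etxul,dsz] -> 10 lines: ppwc rmqok pziq etxul dsz tkx ewi asznl zlu ozj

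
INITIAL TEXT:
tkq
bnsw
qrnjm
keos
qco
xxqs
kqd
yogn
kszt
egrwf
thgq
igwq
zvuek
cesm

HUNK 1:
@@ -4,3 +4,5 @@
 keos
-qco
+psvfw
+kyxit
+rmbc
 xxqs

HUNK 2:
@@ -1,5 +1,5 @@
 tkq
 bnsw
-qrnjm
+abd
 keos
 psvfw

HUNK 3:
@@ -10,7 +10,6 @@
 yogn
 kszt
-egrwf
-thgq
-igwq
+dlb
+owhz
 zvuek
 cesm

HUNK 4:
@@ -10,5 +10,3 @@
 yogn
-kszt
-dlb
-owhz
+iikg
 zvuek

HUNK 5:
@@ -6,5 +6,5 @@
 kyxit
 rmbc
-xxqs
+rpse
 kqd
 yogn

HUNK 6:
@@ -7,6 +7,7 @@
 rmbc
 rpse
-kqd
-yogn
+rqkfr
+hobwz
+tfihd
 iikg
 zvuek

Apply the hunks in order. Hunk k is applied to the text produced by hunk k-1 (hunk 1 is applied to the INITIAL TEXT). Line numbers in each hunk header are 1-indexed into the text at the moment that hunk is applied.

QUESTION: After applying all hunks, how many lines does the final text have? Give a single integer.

Answer: 14

Derivation:
Hunk 1: at line 4 remove [qco] add [psvfw,kyxit,rmbc] -> 16 lines: tkq bnsw qrnjm keos psvfw kyxit rmbc xxqs kqd yogn kszt egrwf thgq igwq zvuek cesm
Hunk 2: at line 1 remove [qrnjm] add [abd] -> 16 lines: tkq bnsw abd keos psvfw kyxit rmbc xxqs kqd yogn kszt egrwf thgq igwq zvuek cesm
Hunk 3: at line 10 remove [egrwf,thgq,igwq] add [dlb,owhz] -> 15 lines: tkq bnsw abd keos psvfw kyxit rmbc xxqs kqd yogn kszt dlb owhz zvuek cesm
Hunk 4: at line 10 remove [kszt,dlb,owhz] add [iikg] -> 13 lines: tkq bnsw abd keos psvfw kyxit rmbc xxqs kqd yogn iikg zvuek cesm
Hunk 5: at line 6 remove [xxqs] add [rpse] -> 13 lines: tkq bnsw abd keos psvfw kyxit rmbc rpse kqd yogn iikg zvuek cesm
Hunk 6: at line 7 remove [kqd,yogn] add [rqkfr,hobwz,tfihd] -> 14 lines: tkq bnsw abd keos psvfw kyxit rmbc rpse rqkfr hobwz tfihd iikg zvuek cesm
Final line count: 14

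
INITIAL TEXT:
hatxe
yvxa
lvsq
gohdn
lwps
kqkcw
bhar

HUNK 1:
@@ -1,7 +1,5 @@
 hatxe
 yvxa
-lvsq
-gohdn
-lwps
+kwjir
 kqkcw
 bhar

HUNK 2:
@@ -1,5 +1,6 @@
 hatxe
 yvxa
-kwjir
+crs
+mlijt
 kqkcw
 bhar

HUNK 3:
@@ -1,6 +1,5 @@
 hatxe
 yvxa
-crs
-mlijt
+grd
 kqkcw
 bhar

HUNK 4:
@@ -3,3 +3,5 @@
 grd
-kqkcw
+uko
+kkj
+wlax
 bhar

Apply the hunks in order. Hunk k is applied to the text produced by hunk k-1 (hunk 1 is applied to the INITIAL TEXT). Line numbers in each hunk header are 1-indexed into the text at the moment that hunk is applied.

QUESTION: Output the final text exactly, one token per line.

Hunk 1: at line 1 remove [lvsq,gohdn,lwps] add [kwjir] -> 5 lines: hatxe yvxa kwjir kqkcw bhar
Hunk 2: at line 1 remove [kwjir] add [crs,mlijt] -> 6 lines: hatxe yvxa crs mlijt kqkcw bhar
Hunk 3: at line 1 remove [crs,mlijt] add [grd] -> 5 lines: hatxe yvxa grd kqkcw bhar
Hunk 4: at line 3 remove [kqkcw] add [uko,kkj,wlax] -> 7 lines: hatxe yvxa grd uko kkj wlax bhar

Answer: hatxe
yvxa
grd
uko
kkj
wlax
bhar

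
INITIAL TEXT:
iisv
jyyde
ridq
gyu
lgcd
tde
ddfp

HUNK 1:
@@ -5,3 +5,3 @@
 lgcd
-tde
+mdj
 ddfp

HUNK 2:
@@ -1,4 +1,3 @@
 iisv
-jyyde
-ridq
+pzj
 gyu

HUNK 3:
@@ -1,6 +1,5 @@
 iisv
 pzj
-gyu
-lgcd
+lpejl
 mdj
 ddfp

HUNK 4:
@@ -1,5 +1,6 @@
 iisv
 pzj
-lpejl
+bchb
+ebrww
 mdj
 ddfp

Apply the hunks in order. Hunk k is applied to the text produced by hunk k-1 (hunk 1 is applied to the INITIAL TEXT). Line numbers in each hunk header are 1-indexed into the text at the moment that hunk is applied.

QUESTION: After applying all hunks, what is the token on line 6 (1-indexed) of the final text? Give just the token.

Hunk 1: at line 5 remove [tde] add [mdj] -> 7 lines: iisv jyyde ridq gyu lgcd mdj ddfp
Hunk 2: at line 1 remove [jyyde,ridq] add [pzj] -> 6 lines: iisv pzj gyu lgcd mdj ddfp
Hunk 3: at line 1 remove [gyu,lgcd] add [lpejl] -> 5 lines: iisv pzj lpejl mdj ddfp
Hunk 4: at line 1 remove [lpejl] add [bchb,ebrww] -> 6 lines: iisv pzj bchb ebrww mdj ddfp
Final line 6: ddfp

Answer: ddfp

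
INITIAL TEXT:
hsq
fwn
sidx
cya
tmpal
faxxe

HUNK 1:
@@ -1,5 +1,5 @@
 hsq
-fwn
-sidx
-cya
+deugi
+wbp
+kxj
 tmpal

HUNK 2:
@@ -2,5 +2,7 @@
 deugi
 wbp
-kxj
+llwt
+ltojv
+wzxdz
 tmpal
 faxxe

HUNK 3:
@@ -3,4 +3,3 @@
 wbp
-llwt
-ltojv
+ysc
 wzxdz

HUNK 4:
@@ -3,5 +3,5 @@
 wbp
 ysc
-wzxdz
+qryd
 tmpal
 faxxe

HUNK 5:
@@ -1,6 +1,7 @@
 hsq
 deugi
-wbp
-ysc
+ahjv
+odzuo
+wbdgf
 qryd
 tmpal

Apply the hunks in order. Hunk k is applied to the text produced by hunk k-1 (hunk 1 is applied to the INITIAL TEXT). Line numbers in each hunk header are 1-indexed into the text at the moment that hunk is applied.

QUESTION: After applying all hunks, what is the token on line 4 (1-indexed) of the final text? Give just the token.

Answer: odzuo

Derivation:
Hunk 1: at line 1 remove [fwn,sidx,cya] add [deugi,wbp,kxj] -> 6 lines: hsq deugi wbp kxj tmpal faxxe
Hunk 2: at line 2 remove [kxj] add [llwt,ltojv,wzxdz] -> 8 lines: hsq deugi wbp llwt ltojv wzxdz tmpal faxxe
Hunk 3: at line 3 remove [llwt,ltojv] add [ysc] -> 7 lines: hsq deugi wbp ysc wzxdz tmpal faxxe
Hunk 4: at line 3 remove [wzxdz] add [qryd] -> 7 lines: hsq deugi wbp ysc qryd tmpal faxxe
Hunk 5: at line 1 remove [wbp,ysc] add [ahjv,odzuo,wbdgf] -> 8 lines: hsq deugi ahjv odzuo wbdgf qryd tmpal faxxe
Final line 4: odzuo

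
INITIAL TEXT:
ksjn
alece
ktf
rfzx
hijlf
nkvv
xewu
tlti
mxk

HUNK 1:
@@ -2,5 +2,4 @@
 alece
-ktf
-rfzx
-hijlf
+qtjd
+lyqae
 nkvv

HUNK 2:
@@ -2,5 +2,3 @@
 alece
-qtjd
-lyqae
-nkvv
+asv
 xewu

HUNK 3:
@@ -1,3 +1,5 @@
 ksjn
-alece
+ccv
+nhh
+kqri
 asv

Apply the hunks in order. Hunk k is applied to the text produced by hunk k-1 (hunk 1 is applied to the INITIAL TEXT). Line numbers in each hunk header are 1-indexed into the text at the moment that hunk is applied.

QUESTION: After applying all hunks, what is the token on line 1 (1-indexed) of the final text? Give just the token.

Answer: ksjn

Derivation:
Hunk 1: at line 2 remove [ktf,rfzx,hijlf] add [qtjd,lyqae] -> 8 lines: ksjn alece qtjd lyqae nkvv xewu tlti mxk
Hunk 2: at line 2 remove [qtjd,lyqae,nkvv] add [asv] -> 6 lines: ksjn alece asv xewu tlti mxk
Hunk 3: at line 1 remove [alece] add [ccv,nhh,kqri] -> 8 lines: ksjn ccv nhh kqri asv xewu tlti mxk
Final line 1: ksjn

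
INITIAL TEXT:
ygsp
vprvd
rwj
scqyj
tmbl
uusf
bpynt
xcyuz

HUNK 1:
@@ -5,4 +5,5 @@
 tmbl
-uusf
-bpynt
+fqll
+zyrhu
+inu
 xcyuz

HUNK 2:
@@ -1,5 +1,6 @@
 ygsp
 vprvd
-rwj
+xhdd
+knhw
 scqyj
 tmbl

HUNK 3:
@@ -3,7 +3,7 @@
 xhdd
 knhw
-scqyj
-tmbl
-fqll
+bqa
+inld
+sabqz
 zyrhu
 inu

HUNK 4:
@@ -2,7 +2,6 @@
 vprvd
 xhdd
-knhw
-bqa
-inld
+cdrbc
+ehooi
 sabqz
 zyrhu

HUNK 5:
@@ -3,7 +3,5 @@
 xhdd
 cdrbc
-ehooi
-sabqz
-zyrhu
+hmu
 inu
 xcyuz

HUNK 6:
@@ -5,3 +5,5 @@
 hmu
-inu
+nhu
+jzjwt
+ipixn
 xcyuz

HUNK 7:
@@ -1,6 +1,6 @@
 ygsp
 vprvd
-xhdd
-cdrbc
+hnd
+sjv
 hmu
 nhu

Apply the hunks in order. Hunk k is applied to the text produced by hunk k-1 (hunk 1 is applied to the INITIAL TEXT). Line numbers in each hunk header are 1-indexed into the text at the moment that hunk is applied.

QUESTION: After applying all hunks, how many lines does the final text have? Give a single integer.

Answer: 9

Derivation:
Hunk 1: at line 5 remove [uusf,bpynt] add [fqll,zyrhu,inu] -> 9 lines: ygsp vprvd rwj scqyj tmbl fqll zyrhu inu xcyuz
Hunk 2: at line 1 remove [rwj] add [xhdd,knhw] -> 10 lines: ygsp vprvd xhdd knhw scqyj tmbl fqll zyrhu inu xcyuz
Hunk 3: at line 3 remove [scqyj,tmbl,fqll] add [bqa,inld,sabqz] -> 10 lines: ygsp vprvd xhdd knhw bqa inld sabqz zyrhu inu xcyuz
Hunk 4: at line 2 remove [knhw,bqa,inld] add [cdrbc,ehooi] -> 9 lines: ygsp vprvd xhdd cdrbc ehooi sabqz zyrhu inu xcyuz
Hunk 5: at line 3 remove [ehooi,sabqz,zyrhu] add [hmu] -> 7 lines: ygsp vprvd xhdd cdrbc hmu inu xcyuz
Hunk 6: at line 5 remove [inu] add [nhu,jzjwt,ipixn] -> 9 lines: ygsp vprvd xhdd cdrbc hmu nhu jzjwt ipixn xcyuz
Hunk 7: at line 1 remove [xhdd,cdrbc] add [hnd,sjv] -> 9 lines: ygsp vprvd hnd sjv hmu nhu jzjwt ipixn xcyuz
Final line count: 9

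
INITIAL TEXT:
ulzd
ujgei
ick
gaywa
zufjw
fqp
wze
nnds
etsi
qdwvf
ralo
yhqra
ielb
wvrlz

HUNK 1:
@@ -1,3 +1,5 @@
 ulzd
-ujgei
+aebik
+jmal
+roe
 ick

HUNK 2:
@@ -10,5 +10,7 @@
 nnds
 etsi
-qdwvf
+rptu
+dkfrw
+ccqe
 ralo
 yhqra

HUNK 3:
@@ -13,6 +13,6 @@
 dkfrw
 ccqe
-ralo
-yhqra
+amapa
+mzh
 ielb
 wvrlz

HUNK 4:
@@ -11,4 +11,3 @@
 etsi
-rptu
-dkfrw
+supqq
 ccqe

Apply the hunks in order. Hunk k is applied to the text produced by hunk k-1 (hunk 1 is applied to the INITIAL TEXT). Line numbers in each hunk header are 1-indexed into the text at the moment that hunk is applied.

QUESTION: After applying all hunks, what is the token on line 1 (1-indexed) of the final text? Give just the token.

Answer: ulzd

Derivation:
Hunk 1: at line 1 remove [ujgei] add [aebik,jmal,roe] -> 16 lines: ulzd aebik jmal roe ick gaywa zufjw fqp wze nnds etsi qdwvf ralo yhqra ielb wvrlz
Hunk 2: at line 10 remove [qdwvf] add [rptu,dkfrw,ccqe] -> 18 lines: ulzd aebik jmal roe ick gaywa zufjw fqp wze nnds etsi rptu dkfrw ccqe ralo yhqra ielb wvrlz
Hunk 3: at line 13 remove [ralo,yhqra] add [amapa,mzh] -> 18 lines: ulzd aebik jmal roe ick gaywa zufjw fqp wze nnds etsi rptu dkfrw ccqe amapa mzh ielb wvrlz
Hunk 4: at line 11 remove [rptu,dkfrw] add [supqq] -> 17 lines: ulzd aebik jmal roe ick gaywa zufjw fqp wze nnds etsi supqq ccqe amapa mzh ielb wvrlz
Final line 1: ulzd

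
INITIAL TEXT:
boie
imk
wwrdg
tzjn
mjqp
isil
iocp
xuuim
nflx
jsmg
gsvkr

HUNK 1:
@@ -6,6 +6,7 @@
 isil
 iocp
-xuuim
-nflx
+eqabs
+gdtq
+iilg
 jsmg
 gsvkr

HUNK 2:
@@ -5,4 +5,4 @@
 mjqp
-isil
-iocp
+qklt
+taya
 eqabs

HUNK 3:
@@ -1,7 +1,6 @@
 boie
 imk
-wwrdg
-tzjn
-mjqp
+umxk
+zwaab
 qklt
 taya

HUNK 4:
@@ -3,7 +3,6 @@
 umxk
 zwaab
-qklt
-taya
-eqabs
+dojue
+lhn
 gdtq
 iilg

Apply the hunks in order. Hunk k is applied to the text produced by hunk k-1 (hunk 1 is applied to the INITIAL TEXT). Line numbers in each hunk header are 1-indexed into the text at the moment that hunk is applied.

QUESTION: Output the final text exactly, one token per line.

Answer: boie
imk
umxk
zwaab
dojue
lhn
gdtq
iilg
jsmg
gsvkr

Derivation:
Hunk 1: at line 6 remove [xuuim,nflx] add [eqabs,gdtq,iilg] -> 12 lines: boie imk wwrdg tzjn mjqp isil iocp eqabs gdtq iilg jsmg gsvkr
Hunk 2: at line 5 remove [isil,iocp] add [qklt,taya] -> 12 lines: boie imk wwrdg tzjn mjqp qklt taya eqabs gdtq iilg jsmg gsvkr
Hunk 3: at line 1 remove [wwrdg,tzjn,mjqp] add [umxk,zwaab] -> 11 lines: boie imk umxk zwaab qklt taya eqabs gdtq iilg jsmg gsvkr
Hunk 4: at line 3 remove [qklt,taya,eqabs] add [dojue,lhn] -> 10 lines: boie imk umxk zwaab dojue lhn gdtq iilg jsmg gsvkr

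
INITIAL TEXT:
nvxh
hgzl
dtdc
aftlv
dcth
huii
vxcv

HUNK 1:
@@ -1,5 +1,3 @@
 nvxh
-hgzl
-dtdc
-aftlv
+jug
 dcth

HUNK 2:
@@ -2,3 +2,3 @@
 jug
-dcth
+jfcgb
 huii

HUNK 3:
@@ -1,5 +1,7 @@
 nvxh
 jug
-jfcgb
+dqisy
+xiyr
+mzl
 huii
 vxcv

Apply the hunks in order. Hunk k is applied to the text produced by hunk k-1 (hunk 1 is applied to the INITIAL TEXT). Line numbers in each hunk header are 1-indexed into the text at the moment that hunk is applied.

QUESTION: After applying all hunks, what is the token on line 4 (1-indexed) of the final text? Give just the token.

Hunk 1: at line 1 remove [hgzl,dtdc,aftlv] add [jug] -> 5 lines: nvxh jug dcth huii vxcv
Hunk 2: at line 2 remove [dcth] add [jfcgb] -> 5 lines: nvxh jug jfcgb huii vxcv
Hunk 3: at line 1 remove [jfcgb] add [dqisy,xiyr,mzl] -> 7 lines: nvxh jug dqisy xiyr mzl huii vxcv
Final line 4: xiyr

Answer: xiyr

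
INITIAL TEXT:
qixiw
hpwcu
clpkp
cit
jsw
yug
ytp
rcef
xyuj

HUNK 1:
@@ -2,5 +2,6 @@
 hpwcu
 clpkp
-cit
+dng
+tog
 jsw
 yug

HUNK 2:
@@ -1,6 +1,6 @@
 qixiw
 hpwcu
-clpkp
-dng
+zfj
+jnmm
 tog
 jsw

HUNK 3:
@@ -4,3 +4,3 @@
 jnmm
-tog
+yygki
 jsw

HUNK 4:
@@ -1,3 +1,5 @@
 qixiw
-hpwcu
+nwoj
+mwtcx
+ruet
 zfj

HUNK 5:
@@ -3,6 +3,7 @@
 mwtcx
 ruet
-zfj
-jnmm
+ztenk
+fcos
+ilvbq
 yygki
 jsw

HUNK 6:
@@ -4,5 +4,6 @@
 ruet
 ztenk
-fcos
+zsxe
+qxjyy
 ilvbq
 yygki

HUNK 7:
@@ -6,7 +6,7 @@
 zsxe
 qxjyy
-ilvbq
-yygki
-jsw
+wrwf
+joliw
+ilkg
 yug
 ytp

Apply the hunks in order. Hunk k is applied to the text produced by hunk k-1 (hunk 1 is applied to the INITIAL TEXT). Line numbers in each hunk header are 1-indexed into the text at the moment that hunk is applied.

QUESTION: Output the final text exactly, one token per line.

Hunk 1: at line 2 remove [cit] add [dng,tog] -> 10 lines: qixiw hpwcu clpkp dng tog jsw yug ytp rcef xyuj
Hunk 2: at line 1 remove [clpkp,dng] add [zfj,jnmm] -> 10 lines: qixiw hpwcu zfj jnmm tog jsw yug ytp rcef xyuj
Hunk 3: at line 4 remove [tog] add [yygki] -> 10 lines: qixiw hpwcu zfj jnmm yygki jsw yug ytp rcef xyuj
Hunk 4: at line 1 remove [hpwcu] add [nwoj,mwtcx,ruet] -> 12 lines: qixiw nwoj mwtcx ruet zfj jnmm yygki jsw yug ytp rcef xyuj
Hunk 5: at line 3 remove [zfj,jnmm] add [ztenk,fcos,ilvbq] -> 13 lines: qixiw nwoj mwtcx ruet ztenk fcos ilvbq yygki jsw yug ytp rcef xyuj
Hunk 6: at line 4 remove [fcos] add [zsxe,qxjyy] -> 14 lines: qixiw nwoj mwtcx ruet ztenk zsxe qxjyy ilvbq yygki jsw yug ytp rcef xyuj
Hunk 7: at line 6 remove [ilvbq,yygki,jsw] add [wrwf,joliw,ilkg] -> 14 lines: qixiw nwoj mwtcx ruet ztenk zsxe qxjyy wrwf joliw ilkg yug ytp rcef xyuj

Answer: qixiw
nwoj
mwtcx
ruet
ztenk
zsxe
qxjyy
wrwf
joliw
ilkg
yug
ytp
rcef
xyuj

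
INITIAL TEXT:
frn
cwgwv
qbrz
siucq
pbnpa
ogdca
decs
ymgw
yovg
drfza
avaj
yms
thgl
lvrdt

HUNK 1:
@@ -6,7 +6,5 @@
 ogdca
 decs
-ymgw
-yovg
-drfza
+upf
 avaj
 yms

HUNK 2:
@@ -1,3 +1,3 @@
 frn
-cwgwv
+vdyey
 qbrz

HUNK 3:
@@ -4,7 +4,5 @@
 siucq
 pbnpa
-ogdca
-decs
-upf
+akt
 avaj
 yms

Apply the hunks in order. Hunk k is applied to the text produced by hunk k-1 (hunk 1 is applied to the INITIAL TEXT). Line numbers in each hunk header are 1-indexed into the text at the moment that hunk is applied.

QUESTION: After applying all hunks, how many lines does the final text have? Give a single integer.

Hunk 1: at line 6 remove [ymgw,yovg,drfza] add [upf] -> 12 lines: frn cwgwv qbrz siucq pbnpa ogdca decs upf avaj yms thgl lvrdt
Hunk 2: at line 1 remove [cwgwv] add [vdyey] -> 12 lines: frn vdyey qbrz siucq pbnpa ogdca decs upf avaj yms thgl lvrdt
Hunk 3: at line 4 remove [ogdca,decs,upf] add [akt] -> 10 lines: frn vdyey qbrz siucq pbnpa akt avaj yms thgl lvrdt
Final line count: 10

Answer: 10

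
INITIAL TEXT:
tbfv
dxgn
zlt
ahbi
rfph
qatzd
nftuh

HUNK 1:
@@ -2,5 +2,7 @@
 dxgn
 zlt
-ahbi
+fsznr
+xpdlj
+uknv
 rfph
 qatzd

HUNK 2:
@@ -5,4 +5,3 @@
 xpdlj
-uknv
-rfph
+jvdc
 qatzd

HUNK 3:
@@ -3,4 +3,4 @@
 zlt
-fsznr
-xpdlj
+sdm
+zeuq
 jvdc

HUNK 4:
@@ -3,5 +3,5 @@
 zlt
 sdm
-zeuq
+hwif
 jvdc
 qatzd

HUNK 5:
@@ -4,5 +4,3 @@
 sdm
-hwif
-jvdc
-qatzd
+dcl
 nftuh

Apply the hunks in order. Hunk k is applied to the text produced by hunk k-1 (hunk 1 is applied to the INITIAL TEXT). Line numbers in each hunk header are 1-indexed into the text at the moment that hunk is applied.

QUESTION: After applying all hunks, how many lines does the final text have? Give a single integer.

Hunk 1: at line 2 remove [ahbi] add [fsznr,xpdlj,uknv] -> 9 lines: tbfv dxgn zlt fsznr xpdlj uknv rfph qatzd nftuh
Hunk 2: at line 5 remove [uknv,rfph] add [jvdc] -> 8 lines: tbfv dxgn zlt fsznr xpdlj jvdc qatzd nftuh
Hunk 3: at line 3 remove [fsznr,xpdlj] add [sdm,zeuq] -> 8 lines: tbfv dxgn zlt sdm zeuq jvdc qatzd nftuh
Hunk 4: at line 3 remove [zeuq] add [hwif] -> 8 lines: tbfv dxgn zlt sdm hwif jvdc qatzd nftuh
Hunk 5: at line 4 remove [hwif,jvdc,qatzd] add [dcl] -> 6 lines: tbfv dxgn zlt sdm dcl nftuh
Final line count: 6

Answer: 6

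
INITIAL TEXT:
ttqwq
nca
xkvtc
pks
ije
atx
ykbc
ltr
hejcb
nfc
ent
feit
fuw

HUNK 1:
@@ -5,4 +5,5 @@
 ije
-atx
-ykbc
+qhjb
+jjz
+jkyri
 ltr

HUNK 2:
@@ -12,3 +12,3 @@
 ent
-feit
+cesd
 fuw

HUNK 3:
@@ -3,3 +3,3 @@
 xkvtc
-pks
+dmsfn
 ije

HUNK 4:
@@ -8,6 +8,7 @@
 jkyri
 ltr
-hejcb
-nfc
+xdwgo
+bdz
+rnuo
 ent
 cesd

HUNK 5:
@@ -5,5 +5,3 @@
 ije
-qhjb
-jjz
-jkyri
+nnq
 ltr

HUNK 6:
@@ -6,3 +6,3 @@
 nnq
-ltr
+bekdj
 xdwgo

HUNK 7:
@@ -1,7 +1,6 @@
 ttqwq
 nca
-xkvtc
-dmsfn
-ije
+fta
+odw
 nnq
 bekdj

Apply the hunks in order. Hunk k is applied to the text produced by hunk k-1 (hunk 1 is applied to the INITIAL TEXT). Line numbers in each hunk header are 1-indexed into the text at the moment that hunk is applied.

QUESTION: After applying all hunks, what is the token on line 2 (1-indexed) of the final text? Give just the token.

Answer: nca

Derivation:
Hunk 1: at line 5 remove [atx,ykbc] add [qhjb,jjz,jkyri] -> 14 lines: ttqwq nca xkvtc pks ije qhjb jjz jkyri ltr hejcb nfc ent feit fuw
Hunk 2: at line 12 remove [feit] add [cesd] -> 14 lines: ttqwq nca xkvtc pks ije qhjb jjz jkyri ltr hejcb nfc ent cesd fuw
Hunk 3: at line 3 remove [pks] add [dmsfn] -> 14 lines: ttqwq nca xkvtc dmsfn ije qhjb jjz jkyri ltr hejcb nfc ent cesd fuw
Hunk 4: at line 8 remove [hejcb,nfc] add [xdwgo,bdz,rnuo] -> 15 lines: ttqwq nca xkvtc dmsfn ije qhjb jjz jkyri ltr xdwgo bdz rnuo ent cesd fuw
Hunk 5: at line 5 remove [qhjb,jjz,jkyri] add [nnq] -> 13 lines: ttqwq nca xkvtc dmsfn ije nnq ltr xdwgo bdz rnuo ent cesd fuw
Hunk 6: at line 6 remove [ltr] add [bekdj] -> 13 lines: ttqwq nca xkvtc dmsfn ije nnq bekdj xdwgo bdz rnuo ent cesd fuw
Hunk 7: at line 1 remove [xkvtc,dmsfn,ije] add [fta,odw] -> 12 lines: ttqwq nca fta odw nnq bekdj xdwgo bdz rnuo ent cesd fuw
Final line 2: nca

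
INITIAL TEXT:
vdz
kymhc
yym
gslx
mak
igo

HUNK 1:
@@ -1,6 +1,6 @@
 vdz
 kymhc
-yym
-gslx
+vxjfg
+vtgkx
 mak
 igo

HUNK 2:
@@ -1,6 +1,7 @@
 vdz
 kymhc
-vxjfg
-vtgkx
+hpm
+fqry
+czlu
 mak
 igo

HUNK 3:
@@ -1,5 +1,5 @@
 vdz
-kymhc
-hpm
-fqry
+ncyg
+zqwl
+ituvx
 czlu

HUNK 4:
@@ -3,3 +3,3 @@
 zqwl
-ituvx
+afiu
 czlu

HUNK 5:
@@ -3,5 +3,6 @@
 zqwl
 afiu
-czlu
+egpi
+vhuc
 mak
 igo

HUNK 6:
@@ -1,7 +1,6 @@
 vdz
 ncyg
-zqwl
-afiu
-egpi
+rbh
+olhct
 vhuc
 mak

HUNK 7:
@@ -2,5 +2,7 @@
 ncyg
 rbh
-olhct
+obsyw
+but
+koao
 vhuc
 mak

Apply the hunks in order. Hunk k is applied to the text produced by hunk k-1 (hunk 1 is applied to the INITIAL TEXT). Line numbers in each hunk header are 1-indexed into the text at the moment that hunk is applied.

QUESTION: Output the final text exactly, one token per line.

Answer: vdz
ncyg
rbh
obsyw
but
koao
vhuc
mak
igo

Derivation:
Hunk 1: at line 1 remove [yym,gslx] add [vxjfg,vtgkx] -> 6 lines: vdz kymhc vxjfg vtgkx mak igo
Hunk 2: at line 1 remove [vxjfg,vtgkx] add [hpm,fqry,czlu] -> 7 lines: vdz kymhc hpm fqry czlu mak igo
Hunk 3: at line 1 remove [kymhc,hpm,fqry] add [ncyg,zqwl,ituvx] -> 7 lines: vdz ncyg zqwl ituvx czlu mak igo
Hunk 4: at line 3 remove [ituvx] add [afiu] -> 7 lines: vdz ncyg zqwl afiu czlu mak igo
Hunk 5: at line 3 remove [czlu] add [egpi,vhuc] -> 8 lines: vdz ncyg zqwl afiu egpi vhuc mak igo
Hunk 6: at line 1 remove [zqwl,afiu,egpi] add [rbh,olhct] -> 7 lines: vdz ncyg rbh olhct vhuc mak igo
Hunk 7: at line 2 remove [olhct] add [obsyw,but,koao] -> 9 lines: vdz ncyg rbh obsyw but koao vhuc mak igo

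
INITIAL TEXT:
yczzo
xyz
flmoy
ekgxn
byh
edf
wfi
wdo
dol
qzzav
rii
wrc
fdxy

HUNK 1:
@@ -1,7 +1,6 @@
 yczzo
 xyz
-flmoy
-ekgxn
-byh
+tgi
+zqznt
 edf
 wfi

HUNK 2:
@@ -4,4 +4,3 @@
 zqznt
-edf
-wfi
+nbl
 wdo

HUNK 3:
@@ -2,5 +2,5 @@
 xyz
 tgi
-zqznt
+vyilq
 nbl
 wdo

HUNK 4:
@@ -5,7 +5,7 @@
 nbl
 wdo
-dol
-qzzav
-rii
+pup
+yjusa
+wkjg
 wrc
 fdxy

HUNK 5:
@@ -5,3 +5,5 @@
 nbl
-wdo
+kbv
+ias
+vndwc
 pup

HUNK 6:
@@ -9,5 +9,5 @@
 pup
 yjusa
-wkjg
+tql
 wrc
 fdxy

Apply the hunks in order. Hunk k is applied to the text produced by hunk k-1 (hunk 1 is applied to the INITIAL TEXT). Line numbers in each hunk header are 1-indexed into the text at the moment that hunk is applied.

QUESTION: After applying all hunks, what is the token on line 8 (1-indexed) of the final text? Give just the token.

Hunk 1: at line 1 remove [flmoy,ekgxn,byh] add [tgi,zqznt] -> 12 lines: yczzo xyz tgi zqznt edf wfi wdo dol qzzav rii wrc fdxy
Hunk 2: at line 4 remove [edf,wfi] add [nbl] -> 11 lines: yczzo xyz tgi zqznt nbl wdo dol qzzav rii wrc fdxy
Hunk 3: at line 2 remove [zqznt] add [vyilq] -> 11 lines: yczzo xyz tgi vyilq nbl wdo dol qzzav rii wrc fdxy
Hunk 4: at line 5 remove [dol,qzzav,rii] add [pup,yjusa,wkjg] -> 11 lines: yczzo xyz tgi vyilq nbl wdo pup yjusa wkjg wrc fdxy
Hunk 5: at line 5 remove [wdo] add [kbv,ias,vndwc] -> 13 lines: yczzo xyz tgi vyilq nbl kbv ias vndwc pup yjusa wkjg wrc fdxy
Hunk 6: at line 9 remove [wkjg] add [tql] -> 13 lines: yczzo xyz tgi vyilq nbl kbv ias vndwc pup yjusa tql wrc fdxy
Final line 8: vndwc

Answer: vndwc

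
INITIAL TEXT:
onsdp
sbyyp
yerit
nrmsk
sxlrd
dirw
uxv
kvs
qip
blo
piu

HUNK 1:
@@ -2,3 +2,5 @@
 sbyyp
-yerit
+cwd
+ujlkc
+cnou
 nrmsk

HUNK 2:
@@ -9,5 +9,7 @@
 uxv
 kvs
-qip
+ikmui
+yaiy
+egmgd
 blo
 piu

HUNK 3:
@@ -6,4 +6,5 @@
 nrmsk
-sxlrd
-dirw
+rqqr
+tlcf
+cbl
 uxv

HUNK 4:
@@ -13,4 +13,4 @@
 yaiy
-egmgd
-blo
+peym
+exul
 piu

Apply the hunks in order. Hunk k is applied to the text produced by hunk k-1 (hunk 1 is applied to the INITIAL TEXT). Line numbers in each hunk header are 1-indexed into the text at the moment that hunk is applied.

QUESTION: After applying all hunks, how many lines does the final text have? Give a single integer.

Answer: 16

Derivation:
Hunk 1: at line 2 remove [yerit] add [cwd,ujlkc,cnou] -> 13 lines: onsdp sbyyp cwd ujlkc cnou nrmsk sxlrd dirw uxv kvs qip blo piu
Hunk 2: at line 9 remove [qip] add [ikmui,yaiy,egmgd] -> 15 lines: onsdp sbyyp cwd ujlkc cnou nrmsk sxlrd dirw uxv kvs ikmui yaiy egmgd blo piu
Hunk 3: at line 6 remove [sxlrd,dirw] add [rqqr,tlcf,cbl] -> 16 lines: onsdp sbyyp cwd ujlkc cnou nrmsk rqqr tlcf cbl uxv kvs ikmui yaiy egmgd blo piu
Hunk 4: at line 13 remove [egmgd,blo] add [peym,exul] -> 16 lines: onsdp sbyyp cwd ujlkc cnou nrmsk rqqr tlcf cbl uxv kvs ikmui yaiy peym exul piu
Final line count: 16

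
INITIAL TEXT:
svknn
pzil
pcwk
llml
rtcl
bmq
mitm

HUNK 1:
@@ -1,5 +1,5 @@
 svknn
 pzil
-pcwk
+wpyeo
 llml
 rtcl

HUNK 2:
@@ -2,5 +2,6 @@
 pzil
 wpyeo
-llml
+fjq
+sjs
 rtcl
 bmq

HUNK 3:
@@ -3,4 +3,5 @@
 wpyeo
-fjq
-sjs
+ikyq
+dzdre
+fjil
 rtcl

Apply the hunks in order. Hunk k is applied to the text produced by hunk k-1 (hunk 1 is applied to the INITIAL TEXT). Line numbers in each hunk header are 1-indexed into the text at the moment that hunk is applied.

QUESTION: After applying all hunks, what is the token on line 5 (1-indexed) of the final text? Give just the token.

Answer: dzdre

Derivation:
Hunk 1: at line 1 remove [pcwk] add [wpyeo] -> 7 lines: svknn pzil wpyeo llml rtcl bmq mitm
Hunk 2: at line 2 remove [llml] add [fjq,sjs] -> 8 lines: svknn pzil wpyeo fjq sjs rtcl bmq mitm
Hunk 3: at line 3 remove [fjq,sjs] add [ikyq,dzdre,fjil] -> 9 lines: svknn pzil wpyeo ikyq dzdre fjil rtcl bmq mitm
Final line 5: dzdre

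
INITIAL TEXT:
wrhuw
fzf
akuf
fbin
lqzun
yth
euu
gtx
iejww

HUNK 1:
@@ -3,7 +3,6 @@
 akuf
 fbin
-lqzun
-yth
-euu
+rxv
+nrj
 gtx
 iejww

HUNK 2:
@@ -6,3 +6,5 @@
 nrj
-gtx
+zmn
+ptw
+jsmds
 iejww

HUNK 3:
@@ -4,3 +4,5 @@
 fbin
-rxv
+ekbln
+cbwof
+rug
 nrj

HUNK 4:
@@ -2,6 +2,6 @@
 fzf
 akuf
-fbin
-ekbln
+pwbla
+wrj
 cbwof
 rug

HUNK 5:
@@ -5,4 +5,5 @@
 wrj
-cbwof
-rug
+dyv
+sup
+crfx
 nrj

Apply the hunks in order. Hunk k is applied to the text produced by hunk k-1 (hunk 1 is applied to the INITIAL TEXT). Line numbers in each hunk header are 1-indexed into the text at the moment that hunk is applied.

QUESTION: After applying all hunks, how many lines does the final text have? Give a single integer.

Hunk 1: at line 3 remove [lqzun,yth,euu] add [rxv,nrj] -> 8 lines: wrhuw fzf akuf fbin rxv nrj gtx iejww
Hunk 2: at line 6 remove [gtx] add [zmn,ptw,jsmds] -> 10 lines: wrhuw fzf akuf fbin rxv nrj zmn ptw jsmds iejww
Hunk 3: at line 4 remove [rxv] add [ekbln,cbwof,rug] -> 12 lines: wrhuw fzf akuf fbin ekbln cbwof rug nrj zmn ptw jsmds iejww
Hunk 4: at line 2 remove [fbin,ekbln] add [pwbla,wrj] -> 12 lines: wrhuw fzf akuf pwbla wrj cbwof rug nrj zmn ptw jsmds iejww
Hunk 5: at line 5 remove [cbwof,rug] add [dyv,sup,crfx] -> 13 lines: wrhuw fzf akuf pwbla wrj dyv sup crfx nrj zmn ptw jsmds iejww
Final line count: 13

Answer: 13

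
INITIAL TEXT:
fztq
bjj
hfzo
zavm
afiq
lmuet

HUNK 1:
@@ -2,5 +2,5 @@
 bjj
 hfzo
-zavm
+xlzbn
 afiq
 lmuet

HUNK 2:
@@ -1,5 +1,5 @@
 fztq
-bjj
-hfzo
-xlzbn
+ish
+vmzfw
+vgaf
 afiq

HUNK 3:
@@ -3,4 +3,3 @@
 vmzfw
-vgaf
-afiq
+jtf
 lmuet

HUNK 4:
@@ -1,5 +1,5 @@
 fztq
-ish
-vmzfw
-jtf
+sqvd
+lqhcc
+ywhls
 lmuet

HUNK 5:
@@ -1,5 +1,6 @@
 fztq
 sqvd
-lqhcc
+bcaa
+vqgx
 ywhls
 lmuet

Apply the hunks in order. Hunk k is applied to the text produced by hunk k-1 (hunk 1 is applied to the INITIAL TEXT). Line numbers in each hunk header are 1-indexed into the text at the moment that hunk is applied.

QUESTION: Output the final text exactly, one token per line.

Answer: fztq
sqvd
bcaa
vqgx
ywhls
lmuet

Derivation:
Hunk 1: at line 2 remove [zavm] add [xlzbn] -> 6 lines: fztq bjj hfzo xlzbn afiq lmuet
Hunk 2: at line 1 remove [bjj,hfzo,xlzbn] add [ish,vmzfw,vgaf] -> 6 lines: fztq ish vmzfw vgaf afiq lmuet
Hunk 3: at line 3 remove [vgaf,afiq] add [jtf] -> 5 lines: fztq ish vmzfw jtf lmuet
Hunk 4: at line 1 remove [ish,vmzfw,jtf] add [sqvd,lqhcc,ywhls] -> 5 lines: fztq sqvd lqhcc ywhls lmuet
Hunk 5: at line 1 remove [lqhcc] add [bcaa,vqgx] -> 6 lines: fztq sqvd bcaa vqgx ywhls lmuet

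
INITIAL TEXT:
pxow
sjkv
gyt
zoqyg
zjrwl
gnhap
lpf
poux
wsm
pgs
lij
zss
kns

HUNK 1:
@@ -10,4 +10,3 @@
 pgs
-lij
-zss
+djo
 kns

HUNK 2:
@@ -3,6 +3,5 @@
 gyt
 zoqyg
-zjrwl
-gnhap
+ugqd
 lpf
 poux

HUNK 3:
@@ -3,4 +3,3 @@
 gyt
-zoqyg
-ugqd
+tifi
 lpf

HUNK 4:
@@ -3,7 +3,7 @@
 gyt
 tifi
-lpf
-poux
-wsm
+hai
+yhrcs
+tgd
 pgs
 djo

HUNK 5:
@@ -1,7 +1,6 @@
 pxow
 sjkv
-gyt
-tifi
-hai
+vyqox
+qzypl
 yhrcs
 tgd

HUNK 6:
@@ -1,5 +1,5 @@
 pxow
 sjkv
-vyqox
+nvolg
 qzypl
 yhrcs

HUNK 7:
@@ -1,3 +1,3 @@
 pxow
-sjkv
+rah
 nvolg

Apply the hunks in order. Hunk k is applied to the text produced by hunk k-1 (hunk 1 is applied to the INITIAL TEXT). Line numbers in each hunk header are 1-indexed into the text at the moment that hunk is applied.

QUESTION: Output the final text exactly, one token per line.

Hunk 1: at line 10 remove [lij,zss] add [djo] -> 12 lines: pxow sjkv gyt zoqyg zjrwl gnhap lpf poux wsm pgs djo kns
Hunk 2: at line 3 remove [zjrwl,gnhap] add [ugqd] -> 11 lines: pxow sjkv gyt zoqyg ugqd lpf poux wsm pgs djo kns
Hunk 3: at line 3 remove [zoqyg,ugqd] add [tifi] -> 10 lines: pxow sjkv gyt tifi lpf poux wsm pgs djo kns
Hunk 4: at line 3 remove [lpf,poux,wsm] add [hai,yhrcs,tgd] -> 10 lines: pxow sjkv gyt tifi hai yhrcs tgd pgs djo kns
Hunk 5: at line 1 remove [gyt,tifi,hai] add [vyqox,qzypl] -> 9 lines: pxow sjkv vyqox qzypl yhrcs tgd pgs djo kns
Hunk 6: at line 1 remove [vyqox] add [nvolg] -> 9 lines: pxow sjkv nvolg qzypl yhrcs tgd pgs djo kns
Hunk 7: at line 1 remove [sjkv] add [rah] -> 9 lines: pxow rah nvolg qzypl yhrcs tgd pgs djo kns

Answer: pxow
rah
nvolg
qzypl
yhrcs
tgd
pgs
djo
kns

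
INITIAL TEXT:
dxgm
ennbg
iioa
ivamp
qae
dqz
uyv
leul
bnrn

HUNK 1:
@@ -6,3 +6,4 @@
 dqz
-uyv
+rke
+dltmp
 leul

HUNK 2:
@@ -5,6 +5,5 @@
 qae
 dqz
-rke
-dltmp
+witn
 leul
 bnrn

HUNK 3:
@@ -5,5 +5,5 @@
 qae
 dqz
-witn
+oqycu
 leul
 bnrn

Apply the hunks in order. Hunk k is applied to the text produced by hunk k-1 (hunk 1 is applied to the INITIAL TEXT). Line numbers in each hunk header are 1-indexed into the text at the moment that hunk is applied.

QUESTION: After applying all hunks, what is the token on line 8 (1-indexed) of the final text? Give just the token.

Answer: leul

Derivation:
Hunk 1: at line 6 remove [uyv] add [rke,dltmp] -> 10 lines: dxgm ennbg iioa ivamp qae dqz rke dltmp leul bnrn
Hunk 2: at line 5 remove [rke,dltmp] add [witn] -> 9 lines: dxgm ennbg iioa ivamp qae dqz witn leul bnrn
Hunk 3: at line 5 remove [witn] add [oqycu] -> 9 lines: dxgm ennbg iioa ivamp qae dqz oqycu leul bnrn
Final line 8: leul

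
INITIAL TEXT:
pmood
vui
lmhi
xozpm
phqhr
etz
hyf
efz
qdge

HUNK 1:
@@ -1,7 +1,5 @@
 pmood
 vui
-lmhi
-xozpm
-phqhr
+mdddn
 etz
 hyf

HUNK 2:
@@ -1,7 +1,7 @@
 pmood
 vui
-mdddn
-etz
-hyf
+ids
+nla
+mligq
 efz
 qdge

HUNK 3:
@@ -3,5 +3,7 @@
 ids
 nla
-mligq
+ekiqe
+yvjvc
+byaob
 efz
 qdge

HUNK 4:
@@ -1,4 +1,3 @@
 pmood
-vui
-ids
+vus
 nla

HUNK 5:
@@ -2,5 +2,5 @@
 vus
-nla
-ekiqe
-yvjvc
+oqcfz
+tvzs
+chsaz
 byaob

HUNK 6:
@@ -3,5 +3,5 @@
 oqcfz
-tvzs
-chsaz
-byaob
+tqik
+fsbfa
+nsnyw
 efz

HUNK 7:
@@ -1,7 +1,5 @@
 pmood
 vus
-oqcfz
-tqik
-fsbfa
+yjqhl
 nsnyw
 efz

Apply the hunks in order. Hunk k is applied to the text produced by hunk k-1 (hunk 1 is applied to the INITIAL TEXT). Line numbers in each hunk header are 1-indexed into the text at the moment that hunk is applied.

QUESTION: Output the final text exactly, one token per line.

Answer: pmood
vus
yjqhl
nsnyw
efz
qdge

Derivation:
Hunk 1: at line 1 remove [lmhi,xozpm,phqhr] add [mdddn] -> 7 lines: pmood vui mdddn etz hyf efz qdge
Hunk 2: at line 1 remove [mdddn,etz,hyf] add [ids,nla,mligq] -> 7 lines: pmood vui ids nla mligq efz qdge
Hunk 3: at line 3 remove [mligq] add [ekiqe,yvjvc,byaob] -> 9 lines: pmood vui ids nla ekiqe yvjvc byaob efz qdge
Hunk 4: at line 1 remove [vui,ids] add [vus] -> 8 lines: pmood vus nla ekiqe yvjvc byaob efz qdge
Hunk 5: at line 2 remove [nla,ekiqe,yvjvc] add [oqcfz,tvzs,chsaz] -> 8 lines: pmood vus oqcfz tvzs chsaz byaob efz qdge
Hunk 6: at line 3 remove [tvzs,chsaz,byaob] add [tqik,fsbfa,nsnyw] -> 8 lines: pmood vus oqcfz tqik fsbfa nsnyw efz qdge
Hunk 7: at line 1 remove [oqcfz,tqik,fsbfa] add [yjqhl] -> 6 lines: pmood vus yjqhl nsnyw efz qdge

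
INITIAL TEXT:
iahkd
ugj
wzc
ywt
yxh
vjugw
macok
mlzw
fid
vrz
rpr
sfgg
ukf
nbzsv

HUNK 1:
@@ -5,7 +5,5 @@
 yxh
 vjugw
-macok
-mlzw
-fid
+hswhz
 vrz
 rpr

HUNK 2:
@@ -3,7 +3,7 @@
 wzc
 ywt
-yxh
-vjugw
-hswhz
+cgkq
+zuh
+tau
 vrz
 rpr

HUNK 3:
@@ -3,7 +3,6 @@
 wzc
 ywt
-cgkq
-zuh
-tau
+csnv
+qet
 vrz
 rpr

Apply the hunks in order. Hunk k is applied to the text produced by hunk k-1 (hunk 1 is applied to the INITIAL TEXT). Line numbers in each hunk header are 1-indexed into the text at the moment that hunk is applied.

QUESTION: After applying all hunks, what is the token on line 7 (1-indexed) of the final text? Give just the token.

Hunk 1: at line 5 remove [macok,mlzw,fid] add [hswhz] -> 12 lines: iahkd ugj wzc ywt yxh vjugw hswhz vrz rpr sfgg ukf nbzsv
Hunk 2: at line 3 remove [yxh,vjugw,hswhz] add [cgkq,zuh,tau] -> 12 lines: iahkd ugj wzc ywt cgkq zuh tau vrz rpr sfgg ukf nbzsv
Hunk 3: at line 3 remove [cgkq,zuh,tau] add [csnv,qet] -> 11 lines: iahkd ugj wzc ywt csnv qet vrz rpr sfgg ukf nbzsv
Final line 7: vrz

Answer: vrz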